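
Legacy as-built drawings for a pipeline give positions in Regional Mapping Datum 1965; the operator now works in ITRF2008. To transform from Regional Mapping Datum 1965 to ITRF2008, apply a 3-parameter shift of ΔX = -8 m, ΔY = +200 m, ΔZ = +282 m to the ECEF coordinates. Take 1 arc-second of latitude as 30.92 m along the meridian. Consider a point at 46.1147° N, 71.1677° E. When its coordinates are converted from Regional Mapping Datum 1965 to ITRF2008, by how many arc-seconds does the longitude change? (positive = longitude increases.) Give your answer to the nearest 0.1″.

Δλ = 3.4″

sin φ = 0.720729, cos φ = 0.693217, sin λ = 0.946467, cos λ = 0.322799.
East component: ΔE = −sin λ·ΔX + cos λ·ΔY = −(0.946467)(-8) + (0.322799)(200) = 72.13 m.
1° of latitude spans 3600 × 30.92 = 111312 m; at latitude φ, 1° of longitude spans that × cos φ = 77163.4 m, so Δλ = 72.13 / 77163.4 × 3600 = 3.365″.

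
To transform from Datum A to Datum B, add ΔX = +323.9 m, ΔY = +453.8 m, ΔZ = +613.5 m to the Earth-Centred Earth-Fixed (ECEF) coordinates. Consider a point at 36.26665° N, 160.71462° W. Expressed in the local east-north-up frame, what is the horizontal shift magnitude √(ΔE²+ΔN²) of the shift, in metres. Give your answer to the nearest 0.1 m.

829.0 m

The local east axis at (φ, λ) is (−sin λ, cos λ, 0), so ΔE = −sin(-160.71462°)·323.9 + cos(-160.71462°)·453.8 = -321.36 m.
The local north axis is (−sin φ cos λ, −sin φ sin λ, cos φ), giving ΔN = 180.849 + 88.660 + 494.648 = 764.16 m.
Horizontal magnitude = √(ΔE² + ΔN²) = √((-321.36)² + 764.16²) = 828.98 m.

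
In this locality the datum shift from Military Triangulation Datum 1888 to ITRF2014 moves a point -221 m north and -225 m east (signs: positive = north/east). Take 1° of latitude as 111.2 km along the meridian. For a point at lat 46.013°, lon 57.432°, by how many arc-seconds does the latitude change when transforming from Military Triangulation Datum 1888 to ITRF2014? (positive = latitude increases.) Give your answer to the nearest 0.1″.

1° of latitude = 111.2 km, so Δφ = -221.0 / 111200 = -0.0019874° = -7.155″.

Δφ = -7.2″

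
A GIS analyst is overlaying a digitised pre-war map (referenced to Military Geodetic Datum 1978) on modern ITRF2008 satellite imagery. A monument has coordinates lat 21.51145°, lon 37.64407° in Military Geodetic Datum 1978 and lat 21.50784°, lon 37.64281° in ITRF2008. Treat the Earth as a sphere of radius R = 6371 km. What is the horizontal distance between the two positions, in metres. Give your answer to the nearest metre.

422 m

Δφ = 21.50784° − 21.51145° = -0.00361°; Δλ = 37.64281° − 37.64407° = -0.00126°.
1° along a meridian = πR/180 = 111195 m.
ΔN = Δφ × 111195 = -401.4 m; ΔE = Δλ × 111195 × cos(21.51145°) = -0.00126 × 111195 × 0.930344 = -130.3 m.
Distance = √(ΔE² + ΔN²) = √((-130.3)² + (-401.4)²) = 422.0 m.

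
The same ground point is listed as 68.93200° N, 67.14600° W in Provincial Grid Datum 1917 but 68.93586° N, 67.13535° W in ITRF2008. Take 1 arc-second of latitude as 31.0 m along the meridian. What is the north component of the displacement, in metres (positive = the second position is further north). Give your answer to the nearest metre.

ΔN = 431 m

Δφ = 68.93586° − 68.93200° = +0.00386°; Δλ = -67.13535° − -67.14600° = +0.01065°.
1° of latitude = 3600 × 31.00 = 111600 m.
ΔN = Δφ × 111600 = 430.8 m; ΔE = Δλ × 111600 × cos(68.93200°) = +0.01065 × 111600 × 0.359476 = 427.3 m.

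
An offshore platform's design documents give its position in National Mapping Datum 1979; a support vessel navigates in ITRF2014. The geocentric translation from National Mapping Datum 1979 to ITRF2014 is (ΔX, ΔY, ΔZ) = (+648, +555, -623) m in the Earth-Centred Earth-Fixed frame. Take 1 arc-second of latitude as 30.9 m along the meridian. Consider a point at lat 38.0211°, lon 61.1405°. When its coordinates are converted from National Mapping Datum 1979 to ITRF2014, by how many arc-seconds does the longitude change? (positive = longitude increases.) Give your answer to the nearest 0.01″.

Δλ = -12.31″

sin φ = 0.615952, cos φ = 0.787784, sin λ = 0.875806, cos λ = 0.482663.
East component: ΔE = −sin λ·ΔX + cos λ·ΔY = −(0.875806)(648) + (0.482663)(555) = -299.64 m.
1° of latitude spans 3600 × 30.90 = 111240 m; at latitude φ, 1° of longitude spans that × cos φ = 87633.1 m, so Δλ = -299.64 / 87633.1 × 3600 = -12.309″.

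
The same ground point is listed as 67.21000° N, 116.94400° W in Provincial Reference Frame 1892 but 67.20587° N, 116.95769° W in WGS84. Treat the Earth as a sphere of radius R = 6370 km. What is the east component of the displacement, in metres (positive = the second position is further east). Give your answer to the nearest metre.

Δφ = 67.20587° − 67.21000° = -0.00413°; Δλ = -116.95769° − -116.94400° = -0.01369°.
1° along a meridian = πR/180 = 111177 m.
ΔN = Δφ × 111177 = -459.2 m; ΔE = Δλ × 111177 × cos(67.21000°) = -0.01369 × 111177 × 0.387355 = -589.6 m.

ΔE = -590 m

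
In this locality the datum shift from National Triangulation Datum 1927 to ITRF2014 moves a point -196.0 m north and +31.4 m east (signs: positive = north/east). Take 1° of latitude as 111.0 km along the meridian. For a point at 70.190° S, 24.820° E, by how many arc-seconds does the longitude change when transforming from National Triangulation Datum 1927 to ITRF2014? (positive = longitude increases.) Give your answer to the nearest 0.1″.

At latitude -70.190°, cos φ = 0.338902.
1° of longitude at this latitude = 111.0 × cos φ = 37.62 km, so Δλ = 31.4 / 37618.1 = 0.0008347° = 3.005″.

Δλ = 3.0″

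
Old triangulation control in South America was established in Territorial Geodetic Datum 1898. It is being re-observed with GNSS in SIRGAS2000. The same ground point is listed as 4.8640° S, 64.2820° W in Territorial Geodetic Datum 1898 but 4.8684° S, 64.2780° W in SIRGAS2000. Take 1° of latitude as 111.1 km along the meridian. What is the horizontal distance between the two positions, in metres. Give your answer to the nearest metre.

660 m

Δφ = -4.8684° − -4.8640° = -0.0044°; Δλ = -64.2780° − -64.2820° = +0.0040°.
ΔN = Δφ × 111100 = -488.8 m; ΔE = Δλ × 111100 × cos(-4.8640°) = +0.0040 × 111100 × 0.996399 = 442.8 m.
Distance = √(ΔE² + ΔN²) = √(442.8² + (-488.8)²) = 659.6 m.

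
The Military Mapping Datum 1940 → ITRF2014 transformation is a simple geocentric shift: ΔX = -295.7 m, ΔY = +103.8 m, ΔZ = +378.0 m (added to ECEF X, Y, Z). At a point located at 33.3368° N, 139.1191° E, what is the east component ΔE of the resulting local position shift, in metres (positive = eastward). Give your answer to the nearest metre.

At φ = 33.3368°, λ = 139.1191°: sin φ = 0.549560, cos φ = 0.835455, sin λ = 0.654489, cos λ = -0.756072.
ΔE = −sin λ·ΔX + cos λ·ΔY = −(0.654489)·(-295.7) + (-0.756072)·(103.8) = 115.05 m.

ΔE = 115 m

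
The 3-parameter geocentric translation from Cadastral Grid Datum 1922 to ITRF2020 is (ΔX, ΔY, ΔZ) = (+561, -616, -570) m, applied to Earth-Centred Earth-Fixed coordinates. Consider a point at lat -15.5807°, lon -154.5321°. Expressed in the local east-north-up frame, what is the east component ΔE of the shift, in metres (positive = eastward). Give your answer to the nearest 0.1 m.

At φ = -15.5807°, λ = -154.5321°: sin φ = -0.268595, cos φ = 0.963253, sin λ = -0.430005, cos λ = -0.902826.
ΔE = −sin λ·ΔX + cos λ·ΔY = −(-0.430005)·(561) + (-0.902826)·(-616) = 797.37 m.

ΔE = 797.4 m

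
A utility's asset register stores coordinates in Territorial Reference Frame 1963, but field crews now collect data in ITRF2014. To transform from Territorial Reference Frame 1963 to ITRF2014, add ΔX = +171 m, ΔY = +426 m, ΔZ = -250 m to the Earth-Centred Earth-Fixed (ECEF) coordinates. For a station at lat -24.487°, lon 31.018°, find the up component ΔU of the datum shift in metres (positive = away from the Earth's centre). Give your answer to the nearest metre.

ΔU = 437 m

At φ = -24.487°, λ = 31.018°: sin φ = -0.414487, cos φ = 0.910055, sin λ = 0.515307, cos λ = 0.857005.
ΔU = cos φ cos λ·ΔX + cos φ sin λ·ΔY + sin φ·ΔZ = (0.910055)(0.857005)(171) + (0.910055)(0.515307)(426) + (-0.414487)(-250) = 436.76 m.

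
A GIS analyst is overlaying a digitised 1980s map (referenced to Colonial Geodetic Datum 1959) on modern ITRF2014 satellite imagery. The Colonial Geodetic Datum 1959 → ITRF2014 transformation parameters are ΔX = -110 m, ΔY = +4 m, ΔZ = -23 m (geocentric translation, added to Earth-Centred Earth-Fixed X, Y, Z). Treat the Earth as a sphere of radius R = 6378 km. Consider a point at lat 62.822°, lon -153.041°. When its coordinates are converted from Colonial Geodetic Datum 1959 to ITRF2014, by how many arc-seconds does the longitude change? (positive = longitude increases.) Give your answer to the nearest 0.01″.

sin φ = 0.889592, cos φ = 0.456756, sin λ = -0.453353, cos λ = -0.891331.
East component: ΔE = −sin λ·ΔX + cos λ·ΔY = −(-0.453353)(-110) + (-0.891331)(4) = -53.43 m.
1° of latitude spans πR/180 = 111317 m; at latitude φ, 1° of longitude spans that × cos φ = 50844.8 m, so Δλ = -53.43 / 50844.8 × 3600 = -3.783″.

Δλ = -3.78″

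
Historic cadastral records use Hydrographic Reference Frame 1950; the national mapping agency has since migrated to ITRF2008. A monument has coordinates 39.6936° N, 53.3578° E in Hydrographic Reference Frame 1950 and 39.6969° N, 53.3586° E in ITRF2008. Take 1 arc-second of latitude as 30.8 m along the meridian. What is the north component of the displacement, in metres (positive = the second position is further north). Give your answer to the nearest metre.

Δφ = 39.6969° − 39.6936° = +0.0033°; Δλ = 53.3586° − 53.3578° = +0.0008°.
1° of latitude = 3600 × 30.80 = 110880 m.
ΔN = Δφ × 110880 = 365.9 m; ΔE = Δλ × 110880 × cos(39.6936°) = +0.0008 × 110880 × 0.769471 = 68.3 m.

ΔN = 366 m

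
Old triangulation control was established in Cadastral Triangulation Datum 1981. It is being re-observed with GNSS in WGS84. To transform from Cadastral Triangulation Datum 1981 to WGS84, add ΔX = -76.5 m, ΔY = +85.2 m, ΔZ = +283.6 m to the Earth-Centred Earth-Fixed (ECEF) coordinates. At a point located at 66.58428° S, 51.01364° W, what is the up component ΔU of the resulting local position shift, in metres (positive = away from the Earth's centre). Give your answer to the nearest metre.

ΔU = -306 m

At φ = -66.58428°, λ = -51.01364°: sin φ = -0.917646, cos φ = 0.397400, sin λ = -0.777296, cos λ = 0.629135.
ΔU = cos φ cos λ·ΔX + cos φ sin λ·ΔY + sin φ·ΔZ = (0.397400)(0.629135)(-76.5) + (0.397400)(-0.777296)(85.2) + (-0.917646)(283.6) = -305.69 m.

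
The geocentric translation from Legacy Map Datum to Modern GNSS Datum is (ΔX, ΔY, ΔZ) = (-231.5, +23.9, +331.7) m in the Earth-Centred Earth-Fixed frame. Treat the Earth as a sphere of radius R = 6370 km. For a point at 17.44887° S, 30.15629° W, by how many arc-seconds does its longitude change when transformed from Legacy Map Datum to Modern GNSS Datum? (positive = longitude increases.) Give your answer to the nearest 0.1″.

sin φ = -0.299855, cos φ = 0.953985, sin λ = -0.502360, cos λ = 0.864658.
East component: ΔE = −sin λ·ΔX + cos λ·ΔY = −(-0.502360)(-231.5) + (0.864658)(23.9) = -95.63 m.
1° of latitude spans πR/180 = 111177 m; at latitude φ, 1° of longitude spans that × cos φ = 106061.6 m, so Δλ = -95.63 / 106061.6 × 3600 = -3.246″.

Δλ = -3.2″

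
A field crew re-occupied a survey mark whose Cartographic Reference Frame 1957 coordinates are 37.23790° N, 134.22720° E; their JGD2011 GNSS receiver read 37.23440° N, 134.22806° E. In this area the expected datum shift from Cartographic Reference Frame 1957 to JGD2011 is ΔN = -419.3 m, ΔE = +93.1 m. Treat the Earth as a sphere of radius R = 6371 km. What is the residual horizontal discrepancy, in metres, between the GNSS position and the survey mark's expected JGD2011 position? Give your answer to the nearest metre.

35 m

Observed coordinate differences: Δφ = -0.00350°, Δλ = +0.00086°.
Converting to metres (1° lat = 111195 m, cos φ = 0.796130): observed ΔN = -389.2 m, observed ΔE = 76.1 m.
Subtracting the expected shift leaves a residual of -389.2 − (-419.3) = 30.1 m north and 76.1 − (93.1) = -17.0 m east.
Residual distance = √(30.1² + (-17.0)²) = 34.6 m.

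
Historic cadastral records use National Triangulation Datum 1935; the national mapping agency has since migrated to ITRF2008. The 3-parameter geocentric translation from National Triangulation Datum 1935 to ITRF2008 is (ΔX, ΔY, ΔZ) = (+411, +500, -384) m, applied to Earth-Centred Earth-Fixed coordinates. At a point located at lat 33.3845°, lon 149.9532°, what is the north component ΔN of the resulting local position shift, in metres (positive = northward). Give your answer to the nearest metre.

The local north axis is (−sin φ cos λ, −sin φ sin λ, cos φ), giving ΔN = 195.763 − 137.758 − 320.639 = -262.63 m.

ΔN = -263 m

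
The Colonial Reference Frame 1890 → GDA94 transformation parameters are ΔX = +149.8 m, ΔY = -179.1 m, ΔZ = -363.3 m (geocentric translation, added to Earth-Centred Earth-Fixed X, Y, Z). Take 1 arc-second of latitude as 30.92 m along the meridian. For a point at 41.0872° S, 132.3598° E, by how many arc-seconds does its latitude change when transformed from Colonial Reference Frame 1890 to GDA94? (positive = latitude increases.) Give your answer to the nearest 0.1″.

sin φ = -0.657207, cos φ = 0.753710, sin λ = 0.738928, cos λ = -0.673784.
North component: ΔN = −sin φ cos λ·ΔX − sin φ sin λ·ΔY + cos φ·ΔZ = −(-0.657207)(-0.673784)(149.8) − (-0.657207)(0.738928)(-179.1) + (0.753710)(-363.3) = -427.13 m.
1° of latitude spans 3600 × 30.92 = 111312 m, so Δφ = -427.13 / 111312 × 3600 = -13.814″.

Δφ = -13.8″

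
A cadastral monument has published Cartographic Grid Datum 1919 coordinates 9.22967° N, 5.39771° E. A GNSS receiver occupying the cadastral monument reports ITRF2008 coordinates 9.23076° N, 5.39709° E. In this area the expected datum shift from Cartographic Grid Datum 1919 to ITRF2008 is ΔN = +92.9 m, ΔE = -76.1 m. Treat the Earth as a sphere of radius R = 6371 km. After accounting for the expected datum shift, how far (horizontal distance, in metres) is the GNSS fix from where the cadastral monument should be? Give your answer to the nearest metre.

Observed coordinate differences: Δφ = +0.00109°, Δλ = -0.00062°.
Converting to metres (1° lat = 111195 m, cos φ = 0.987053): observed ΔN = 121.2 m, observed ΔE = -68.0 m.
Subtracting the expected shift leaves a residual of 121.2 − (92.9) = 28.3 m north and -68.0 − (-76.1) = 8.1 m east.
Residual distance = √(28.3² + 8.1²) = 29.4 m.

29 m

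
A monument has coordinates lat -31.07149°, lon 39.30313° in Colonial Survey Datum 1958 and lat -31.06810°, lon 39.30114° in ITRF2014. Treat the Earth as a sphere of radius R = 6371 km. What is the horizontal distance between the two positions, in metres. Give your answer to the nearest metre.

422 m

Δφ = -31.06810° − -31.07149° = +0.00339°; Δλ = 39.30114° − 39.30313° = -0.00199°.
1° along a meridian = πR/180 = 111195 m.
ΔN = Δφ × 111195 = 377.0 m; ΔE = Δλ × 111195 × cos(-31.07149°) = -0.00199 × 111195 × 0.856524 = -189.5 m.
Distance = √(ΔE² + ΔN²) = √((-189.5)² + 377.0²) = 421.9 m.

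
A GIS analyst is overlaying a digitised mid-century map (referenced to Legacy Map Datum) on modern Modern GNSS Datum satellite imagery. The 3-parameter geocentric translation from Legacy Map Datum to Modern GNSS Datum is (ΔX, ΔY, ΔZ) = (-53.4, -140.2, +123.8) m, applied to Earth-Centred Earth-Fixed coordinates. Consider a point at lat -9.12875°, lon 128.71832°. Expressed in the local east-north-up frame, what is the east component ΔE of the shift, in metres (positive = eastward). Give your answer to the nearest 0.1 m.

At φ = -9.12875°, λ = 128.71832°: sin φ = -0.158654, cos φ = 0.987334, sin λ = 0.780230, cos λ = -0.625492.
ΔE = −sin λ·ΔX + cos λ·ΔY = −(0.780230)·(-53.4) + (-0.625492)·(-140.2) = 129.36 m.

ΔE = 129.4 m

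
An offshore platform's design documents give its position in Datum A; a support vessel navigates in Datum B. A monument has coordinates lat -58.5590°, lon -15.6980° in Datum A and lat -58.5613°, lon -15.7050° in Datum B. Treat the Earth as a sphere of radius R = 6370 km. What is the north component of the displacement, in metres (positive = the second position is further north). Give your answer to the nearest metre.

Δφ = -58.5613° − -58.5590° = -0.0023°; Δλ = -15.7050° − -15.6980° = -0.0070°.
1° along a meridian = πR/180 = 111177 m.
ΔN = Δφ × 111177 = -255.7 m; ΔE = Δλ × 111177 × cos(-58.5590°) = -0.0070 × 111177 × 0.521620 = -405.9 m.

ΔN = -256 m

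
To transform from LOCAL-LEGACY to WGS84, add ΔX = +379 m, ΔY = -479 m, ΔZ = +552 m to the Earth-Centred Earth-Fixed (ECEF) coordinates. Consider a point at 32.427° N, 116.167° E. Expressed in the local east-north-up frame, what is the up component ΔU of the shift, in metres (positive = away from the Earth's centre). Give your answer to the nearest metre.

ΔU = -208 m

At φ = 32.427°, λ = 116.167°: sin φ = 0.536225, cos φ = 0.844075, sin λ = 0.897513, cos λ = -0.440989.
ΔU = cos φ cos λ·ΔX + cos φ sin λ·ΔY + sin φ·ΔZ = (0.844075)(-0.440989)(379) + (0.844075)(0.897513)(-479) + (0.536225)(552) = -207.95 m.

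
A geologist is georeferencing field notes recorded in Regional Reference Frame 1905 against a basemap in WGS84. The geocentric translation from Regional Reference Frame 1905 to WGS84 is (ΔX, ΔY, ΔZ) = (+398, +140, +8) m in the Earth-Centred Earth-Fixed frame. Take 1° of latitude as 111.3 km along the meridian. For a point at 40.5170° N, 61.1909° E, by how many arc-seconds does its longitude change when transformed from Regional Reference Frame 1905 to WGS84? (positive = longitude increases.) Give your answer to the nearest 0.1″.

Δλ = -12.0″

sin φ = 0.649674, cos φ = 0.760213, sin λ = 0.876230, cos λ = 0.481893.
East component: ΔE = −sin λ·ΔX + cos λ·ΔY = −(0.876230)(398) + (0.481893)(140) = -281.27 m.
1° of latitude spans 111300 m; at latitude φ, 1° of longitude spans that × cos φ = 84611.7 m, so Δλ = -281.27 / 84611.7 × 3600 = -11.967″.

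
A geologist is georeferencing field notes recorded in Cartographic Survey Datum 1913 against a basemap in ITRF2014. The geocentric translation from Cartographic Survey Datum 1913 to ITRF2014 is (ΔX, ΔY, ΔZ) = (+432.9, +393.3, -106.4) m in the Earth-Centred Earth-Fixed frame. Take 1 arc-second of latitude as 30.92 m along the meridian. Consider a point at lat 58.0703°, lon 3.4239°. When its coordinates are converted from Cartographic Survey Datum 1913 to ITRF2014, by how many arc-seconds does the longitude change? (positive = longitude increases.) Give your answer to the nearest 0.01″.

sin φ = 0.848698, cos φ = 0.528878, sin λ = 0.059723, cos λ = 0.998215.
East component: ΔE = −sin λ·ΔX + cos λ·ΔY = −(0.059723)(432.9) + (0.998215)(393.3) = 366.74 m.
1° of latitude spans 3600 × 30.92 = 111312 m; at latitude φ, 1° of longitude spans that × cos φ = 58870.5 m, so Δλ = 366.74 / 58870.5 × 3600 = 22.427″.

Δλ = 22.43″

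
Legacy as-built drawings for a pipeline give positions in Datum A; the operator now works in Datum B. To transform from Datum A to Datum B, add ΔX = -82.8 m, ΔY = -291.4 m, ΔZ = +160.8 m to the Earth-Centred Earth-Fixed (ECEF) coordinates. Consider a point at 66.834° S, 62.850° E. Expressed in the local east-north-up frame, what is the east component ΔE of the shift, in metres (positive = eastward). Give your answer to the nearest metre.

ΔE = -59 m

The local east axis at (φ, λ) is (−sin λ, cos λ, 0), so ΔE = −sin(62.850°)·(-82.8) + cos(62.850°)·(-291.4) = -59.30 m.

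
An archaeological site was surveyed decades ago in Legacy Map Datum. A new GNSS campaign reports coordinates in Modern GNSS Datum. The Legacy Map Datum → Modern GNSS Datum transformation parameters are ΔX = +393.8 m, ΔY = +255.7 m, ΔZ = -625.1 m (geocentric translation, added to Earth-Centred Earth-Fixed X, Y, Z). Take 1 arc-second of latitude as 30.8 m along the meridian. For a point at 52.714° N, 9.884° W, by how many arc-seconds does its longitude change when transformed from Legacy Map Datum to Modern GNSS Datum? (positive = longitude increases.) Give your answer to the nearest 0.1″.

sin φ = 0.795622, cos φ = 0.605794, sin λ = -0.171654, cos λ = 0.985157.
East component: ΔE = −sin λ·ΔX + cos λ·ΔY = −(-0.171654)(393.8) + (0.985157)(255.7) = 319.50 m.
1° of latitude spans 3600 × 30.80 = 110880 m; at latitude φ, 1° of longitude spans that × cos φ = 67170.4 m, so Δλ = 319.50 / 67170.4 × 3600 = 17.124″.

Δλ = 17.1″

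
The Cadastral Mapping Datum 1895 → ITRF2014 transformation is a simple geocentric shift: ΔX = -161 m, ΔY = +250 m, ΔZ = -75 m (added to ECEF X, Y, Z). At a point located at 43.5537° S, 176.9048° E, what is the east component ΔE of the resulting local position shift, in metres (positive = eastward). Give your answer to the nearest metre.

ΔE = -241 m

At φ = -43.5537°, λ = 176.9048°: sin φ = -0.689034, cos φ = 0.724729, sin λ = 0.053995, cos λ = -0.998541.
ΔE = −sin λ·ΔX + cos λ·ΔY = −(0.053995)·(-161) + (-0.998541)·(250) = -240.94 m.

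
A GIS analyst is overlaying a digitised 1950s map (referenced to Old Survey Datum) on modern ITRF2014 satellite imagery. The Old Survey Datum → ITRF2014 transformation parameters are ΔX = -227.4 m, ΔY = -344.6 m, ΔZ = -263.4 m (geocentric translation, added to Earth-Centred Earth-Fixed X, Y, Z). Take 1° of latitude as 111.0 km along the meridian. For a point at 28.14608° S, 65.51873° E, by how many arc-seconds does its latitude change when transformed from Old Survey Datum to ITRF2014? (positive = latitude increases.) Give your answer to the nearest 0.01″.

Δφ = -13.77″

sin φ = -0.471721, cos φ = 0.881748, sin λ = 0.910097, cos λ = 0.414396.
North component: ΔN = −sin φ cos λ·ΔX − sin φ sin λ·ΔY + cos φ·ΔZ = −(-0.471721)(0.414396)(-227.4) − (-0.471721)(0.910097)(-344.6) + (0.881748)(-263.4) = -424.65 m.
1° of latitude spans 111000 m, so Δφ = -424.65 / 111000 × 3600 = -13.772″.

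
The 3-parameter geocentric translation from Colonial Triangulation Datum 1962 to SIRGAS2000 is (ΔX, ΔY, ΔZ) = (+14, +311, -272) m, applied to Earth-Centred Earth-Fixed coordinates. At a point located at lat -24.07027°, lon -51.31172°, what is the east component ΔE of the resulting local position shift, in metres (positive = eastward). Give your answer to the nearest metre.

The local east axis at (φ, λ) is (−sin λ, cos λ, 0), so ΔE = −sin(-51.31172°)·14 + cos(-51.31172°)·311 = 205.33 m.

ΔE = 205 m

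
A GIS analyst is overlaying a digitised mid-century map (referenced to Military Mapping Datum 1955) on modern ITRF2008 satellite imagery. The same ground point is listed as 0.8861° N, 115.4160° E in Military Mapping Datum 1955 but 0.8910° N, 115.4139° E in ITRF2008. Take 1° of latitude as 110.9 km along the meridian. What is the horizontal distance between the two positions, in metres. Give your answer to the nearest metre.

591 m

Δφ = 0.8910° − 0.8861° = +0.0049°; Δλ = 115.4139° − 115.4160° = -0.0021°.
ΔN = Δφ × 110900 = 543.4 m; ΔE = Δλ × 110900 × cos(0.8861°) = -0.0021 × 110900 × 0.999880 = -232.9 m.
Distance = √(ΔE² + ΔN²) = √((-232.9)² + 543.4²) = 591.2 m.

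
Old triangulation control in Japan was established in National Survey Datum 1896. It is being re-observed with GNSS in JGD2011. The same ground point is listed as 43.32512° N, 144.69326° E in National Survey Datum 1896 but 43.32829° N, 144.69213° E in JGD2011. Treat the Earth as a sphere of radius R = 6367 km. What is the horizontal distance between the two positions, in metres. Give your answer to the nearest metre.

Δφ = 43.32829° − 43.32512° = +0.00317°; Δλ = 144.69213° − 144.69326° = -0.00113°.
1° along a meridian = πR/180 = 111125 m.
ΔN = Δφ × 111125 = 352.3 m; ΔE = Δλ × 111125 × cos(43.32512°) = -0.00113 × 111125 × 0.727472 = -91.3 m.
Distance = √(ΔE² + ΔN²) = √((-91.3)² + 352.3²) = 363.9 m.

364 m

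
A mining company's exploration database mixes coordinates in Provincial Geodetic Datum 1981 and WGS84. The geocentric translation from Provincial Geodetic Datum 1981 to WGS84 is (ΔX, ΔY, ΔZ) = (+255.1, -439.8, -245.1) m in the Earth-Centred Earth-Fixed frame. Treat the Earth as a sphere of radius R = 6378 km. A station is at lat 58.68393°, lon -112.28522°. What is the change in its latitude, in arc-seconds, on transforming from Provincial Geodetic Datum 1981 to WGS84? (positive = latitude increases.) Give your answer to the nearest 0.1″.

sin φ = 0.854313, cos φ = 0.519759, sin λ = -0.925308, cos λ = -0.379217.
North component: ΔN = −sin φ cos λ·ΔX − sin φ sin λ·ΔY + cos φ·ΔZ = −(0.854313)(-0.379217)(255.1) − (0.854313)(-0.925308)(-439.8) + (0.519759)(-245.1) = -392.41 m.
1° of latitude spans πR/180 = 111317 m, so Δφ = -392.41 / 111317 × 3600 = -12.691″.

Δφ = -12.7″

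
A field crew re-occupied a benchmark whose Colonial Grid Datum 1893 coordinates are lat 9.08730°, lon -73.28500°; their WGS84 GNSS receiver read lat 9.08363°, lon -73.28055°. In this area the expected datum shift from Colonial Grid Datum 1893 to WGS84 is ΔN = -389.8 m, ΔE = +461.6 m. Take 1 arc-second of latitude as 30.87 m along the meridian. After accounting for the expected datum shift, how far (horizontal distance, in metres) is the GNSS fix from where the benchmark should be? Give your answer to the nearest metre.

32 m

Observed coordinate differences: Δφ = -0.00367°, Δλ = +0.00445°.
Converting to metres (1° lat = 111132 m, cos φ = 0.987449): observed ΔN = -407.9 m, observed ΔE = 488.3 m.
Subtracting the expected shift leaves a residual of -407.9 − (-389.8) = -18.1 m north and 488.3 − (461.6) = 26.7 m east.
Residual distance = √((-18.1)² + 26.7²) = 32.3 m.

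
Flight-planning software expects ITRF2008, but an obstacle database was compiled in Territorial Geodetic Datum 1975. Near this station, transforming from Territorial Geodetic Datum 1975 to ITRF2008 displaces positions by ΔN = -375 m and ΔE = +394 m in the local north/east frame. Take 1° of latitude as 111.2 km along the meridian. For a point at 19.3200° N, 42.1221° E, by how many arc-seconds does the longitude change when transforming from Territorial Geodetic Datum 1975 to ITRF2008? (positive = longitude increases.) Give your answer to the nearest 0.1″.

At latitude 19.3200°, cos φ = 0.943686.
1° of longitude at this latitude = 111.2 × cos φ = 104.94 km, so Δλ = 394.0 / 104937.8 = 0.0037546° = 13.517″.

Δλ = 13.5″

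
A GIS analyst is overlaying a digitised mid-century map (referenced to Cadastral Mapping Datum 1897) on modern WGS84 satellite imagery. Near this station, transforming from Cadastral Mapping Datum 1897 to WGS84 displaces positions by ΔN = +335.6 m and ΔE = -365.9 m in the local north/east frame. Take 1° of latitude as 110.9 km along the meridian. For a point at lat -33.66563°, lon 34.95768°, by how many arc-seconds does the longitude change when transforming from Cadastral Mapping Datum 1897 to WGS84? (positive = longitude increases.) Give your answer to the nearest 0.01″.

Δλ = -14.27″

At latitude -33.66563°, cos φ = 0.832287.
1° of longitude at this latitude = 110.9 × cos φ = 92.30 km, so Δλ = -365.9 / 92300.6 = -0.0039642° = -14.271″.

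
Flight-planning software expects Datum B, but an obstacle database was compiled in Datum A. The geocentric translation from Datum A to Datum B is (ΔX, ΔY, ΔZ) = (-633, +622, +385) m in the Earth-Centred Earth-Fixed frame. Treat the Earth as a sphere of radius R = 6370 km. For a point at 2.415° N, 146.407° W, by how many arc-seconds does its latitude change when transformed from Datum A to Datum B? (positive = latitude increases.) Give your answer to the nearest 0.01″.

sin φ = 0.042137, cos φ = 0.999112, sin λ = -0.553290, cos λ = -0.832989.
North component: ΔN = −sin φ cos λ·ΔX − sin φ sin λ·ΔY + cos φ·ΔZ = −(0.042137)(-0.832989)(-633) − (0.042137)(-0.553290)(622) + (0.999112)(385) = 376.94 m.
1° of latitude spans πR/180 = 111177 m, so Δφ = 376.94 / 111177 × 3600 = 12.206″.

Δφ = 12.21″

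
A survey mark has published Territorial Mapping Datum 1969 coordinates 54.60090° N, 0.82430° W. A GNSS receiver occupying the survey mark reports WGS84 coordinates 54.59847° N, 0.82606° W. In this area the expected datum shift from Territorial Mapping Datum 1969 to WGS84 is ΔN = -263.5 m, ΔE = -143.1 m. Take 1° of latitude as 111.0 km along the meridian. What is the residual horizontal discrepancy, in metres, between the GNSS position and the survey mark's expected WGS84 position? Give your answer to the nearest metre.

Observed coordinate differences: Δφ = -0.00243°, Δλ = -0.00176°.
Converting to metres (1° lat = 111000 m, cos φ = 0.579268): observed ΔN = -269.7 m, observed ΔE = -113.2 m.
Subtracting the expected shift leaves a residual of -269.7 − (-263.5) = -6.2 m north and -113.2 − (-143.1) = 29.9 m east.
Residual distance = √((-6.2)² + 29.9²) = 30.6 m.

31 m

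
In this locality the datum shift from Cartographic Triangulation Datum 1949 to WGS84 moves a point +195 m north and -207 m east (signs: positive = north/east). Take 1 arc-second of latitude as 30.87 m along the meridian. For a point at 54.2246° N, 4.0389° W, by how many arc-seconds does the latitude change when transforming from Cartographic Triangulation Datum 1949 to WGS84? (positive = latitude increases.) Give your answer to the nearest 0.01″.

Δφ = 6.32″

1″ of latitude = 30.87 m, so Δφ = 195.0 / 30.87 = 6.317″.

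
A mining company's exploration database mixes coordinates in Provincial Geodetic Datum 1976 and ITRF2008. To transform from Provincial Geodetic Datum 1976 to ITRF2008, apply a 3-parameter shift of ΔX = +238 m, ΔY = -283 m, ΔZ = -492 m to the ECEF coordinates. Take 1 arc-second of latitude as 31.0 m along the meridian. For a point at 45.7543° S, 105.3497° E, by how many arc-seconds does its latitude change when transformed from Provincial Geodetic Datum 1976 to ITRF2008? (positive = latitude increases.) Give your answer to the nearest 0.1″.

sin φ = -0.716354, cos φ = 0.697737, sin λ = 0.964328, cos λ = -0.264710.
North component: ΔN = −sin φ cos λ·ΔX − sin φ sin λ·ΔY + cos φ·ΔZ = −(-0.716354)(-0.264710)(238) − (-0.716354)(0.964328)(-283) + (0.697737)(-492) = -583.91 m.
1° of latitude spans 3600 × 31.00 = 111600 m, so Δφ = -583.91 / 111600 × 3600 = -18.836″.

Δφ = -18.8″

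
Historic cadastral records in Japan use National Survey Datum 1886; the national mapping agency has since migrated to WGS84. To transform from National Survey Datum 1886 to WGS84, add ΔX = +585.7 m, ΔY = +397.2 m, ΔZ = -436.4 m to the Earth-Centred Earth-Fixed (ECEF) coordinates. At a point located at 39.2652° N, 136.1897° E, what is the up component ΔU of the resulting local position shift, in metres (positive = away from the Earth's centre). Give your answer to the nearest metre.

The local up (radial) axis is (cos φ cos λ, cos φ sin λ, sin φ), giving ΔU = -327.235 + 212.889 − 276.202 = -390.55 m.

ΔU = -391 m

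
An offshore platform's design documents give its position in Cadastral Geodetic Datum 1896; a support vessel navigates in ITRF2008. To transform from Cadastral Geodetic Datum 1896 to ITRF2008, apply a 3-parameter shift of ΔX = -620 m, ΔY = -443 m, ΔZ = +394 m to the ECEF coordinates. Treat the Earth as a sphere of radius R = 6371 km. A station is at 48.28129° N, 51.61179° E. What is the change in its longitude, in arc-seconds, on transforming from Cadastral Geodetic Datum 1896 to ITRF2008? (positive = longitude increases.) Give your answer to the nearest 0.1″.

Δλ = 10.3″

sin φ = 0.746421, cos φ = 0.665474, sin λ = 0.783821, cos λ = 0.620987.
East component: ΔE = −sin λ·ΔX + cos λ·ΔY = −(0.783821)(-620) + (0.620987)(-443) = 210.87 m.
1° of latitude spans πR/180 = 111195 m; at latitude φ, 1° of longitude spans that × cos φ = 73997.3 m, so Δλ = 210.87 / 73997.3 × 3600 = 10.259″.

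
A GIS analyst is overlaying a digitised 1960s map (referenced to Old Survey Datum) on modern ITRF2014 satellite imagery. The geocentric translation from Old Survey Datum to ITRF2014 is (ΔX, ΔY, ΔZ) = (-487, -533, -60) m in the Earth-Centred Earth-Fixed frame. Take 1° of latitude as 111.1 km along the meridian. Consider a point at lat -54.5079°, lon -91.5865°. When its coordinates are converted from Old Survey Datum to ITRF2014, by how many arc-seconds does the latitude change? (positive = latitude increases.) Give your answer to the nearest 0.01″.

sin φ = -0.814196, cos φ = 0.580591, sin λ = -0.999617, cos λ = -0.027686.
North component: ΔN = −sin φ cos λ·ΔX − sin φ sin λ·ΔY + cos φ·ΔZ = −(-0.814196)(-0.027686)(-487) − (-0.814196)(-0.999617)(-533) + (0.580591)(-60) = 409.94 m.
1° of latitude spans 111100 m, so Δφ = 409.94 / 111100 × 3600 = 13.283″.

Δφ = 13.28″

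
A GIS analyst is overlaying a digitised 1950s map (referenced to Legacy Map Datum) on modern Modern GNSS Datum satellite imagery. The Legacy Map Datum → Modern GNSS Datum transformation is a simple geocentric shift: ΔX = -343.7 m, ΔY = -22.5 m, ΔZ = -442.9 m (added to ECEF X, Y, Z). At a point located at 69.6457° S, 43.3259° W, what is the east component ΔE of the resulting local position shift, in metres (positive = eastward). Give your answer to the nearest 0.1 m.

At φ = -69.6457°, λ = -43.3259°: sin φ = -0.937560, cos φ = 0.347824, sin λ = -0.686147, cos λ = 0.727463.
ΔE = −sin λ·ΔX + cos λ·ΔY = −(-0.686147)·(-343.7) + (0.727463)·(-22.5) = -252.20 m.

ΔE = -252.2 m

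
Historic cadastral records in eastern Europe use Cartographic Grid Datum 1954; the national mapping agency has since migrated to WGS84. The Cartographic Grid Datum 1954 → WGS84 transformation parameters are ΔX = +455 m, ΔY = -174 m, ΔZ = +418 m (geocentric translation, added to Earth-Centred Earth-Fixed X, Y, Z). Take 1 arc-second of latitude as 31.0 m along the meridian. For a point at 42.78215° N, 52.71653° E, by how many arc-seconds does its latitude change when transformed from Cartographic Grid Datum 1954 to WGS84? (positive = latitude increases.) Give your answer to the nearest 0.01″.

Δφ = 6.89″

sin φ = 0.679213, cos φ = 0.733942, sin λ = 0.795648, cos λ = 0.605759.
North component: ΔN = −sin φ cos λ·ΔX − sin φ sin λ·ΔY + cos φ·ΔZ = −(0.679213)(0.605759)(455) − (0.679213)(0.795648)(-174) + (0.733942)(418) = 213.61 m.
1° of latitude spans 3600 × 31.00 = 111600 m, so Δφ = 213.61 / 111600 × 3600 = 6.891″.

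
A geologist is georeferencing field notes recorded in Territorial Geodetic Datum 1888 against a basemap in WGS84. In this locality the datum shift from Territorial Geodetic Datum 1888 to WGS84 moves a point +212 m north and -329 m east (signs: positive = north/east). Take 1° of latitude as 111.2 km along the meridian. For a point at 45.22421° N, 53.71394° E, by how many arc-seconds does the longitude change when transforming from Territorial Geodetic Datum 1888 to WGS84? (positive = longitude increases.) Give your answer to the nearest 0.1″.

At latitude 45.22421°, cos φ = 0.704334.
1° of longitude at this latitude = 111.2 × cos φ = 78.32 km, so Δλ = -329.0 / 78322.0 = -0.0042006° = -15.122″.

Δλ = -15.1″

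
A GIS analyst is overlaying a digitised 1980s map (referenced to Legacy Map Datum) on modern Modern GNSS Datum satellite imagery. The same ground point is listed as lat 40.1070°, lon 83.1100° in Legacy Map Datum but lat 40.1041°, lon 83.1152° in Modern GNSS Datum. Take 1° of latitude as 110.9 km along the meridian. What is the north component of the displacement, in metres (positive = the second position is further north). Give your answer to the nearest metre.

Δφ = 40.1041° − 40.1070° = -0.0029°; Δλ = 83.1152° − 83.1100° = +0.0052°.
ΔN = Δφ × 110900 = -321.6 m; ΔE = Δλ × 110900 × cos(40.1070°) = +0.0052 × 110900 × 0.764843 = 441.1 m.

ΔN = -322 m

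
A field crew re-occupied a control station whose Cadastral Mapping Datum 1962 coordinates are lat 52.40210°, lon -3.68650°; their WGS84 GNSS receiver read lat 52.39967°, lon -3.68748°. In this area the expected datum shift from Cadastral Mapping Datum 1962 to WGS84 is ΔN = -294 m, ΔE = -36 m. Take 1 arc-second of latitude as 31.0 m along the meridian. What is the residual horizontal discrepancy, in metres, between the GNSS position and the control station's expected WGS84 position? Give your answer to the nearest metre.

Observed coordinate differences: Δφ = -0.00243°, Δλ = -0.00098°.
Converting to metres (1° lat = 111600 m, cos φ = 0.610116): observed ΔN = -271.2 m, observed ΔE = -66.7 m.
Subtracting the expected shift leaves a residual of -271.2 − (-294) = 22.8 m north and -66.7 − (-36) = -30.7 m east.
Residual distance = √(22.8² + (-30.7)²) = 38.3 m.

38 m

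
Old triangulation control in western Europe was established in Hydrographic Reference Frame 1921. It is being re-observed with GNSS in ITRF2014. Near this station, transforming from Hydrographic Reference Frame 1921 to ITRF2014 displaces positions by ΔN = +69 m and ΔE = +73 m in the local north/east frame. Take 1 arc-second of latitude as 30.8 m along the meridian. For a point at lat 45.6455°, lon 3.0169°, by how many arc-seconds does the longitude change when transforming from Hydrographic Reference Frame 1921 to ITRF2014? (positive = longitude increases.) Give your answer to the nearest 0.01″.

At latitude 45.6455°, cos φ = 0.699096.
1″ of longitude at this latitude = 30.80 × cos φ = 21.5321 m, so Δλ = 73.0 / 21.5321 = 3.390″.

Δλ = 3.39″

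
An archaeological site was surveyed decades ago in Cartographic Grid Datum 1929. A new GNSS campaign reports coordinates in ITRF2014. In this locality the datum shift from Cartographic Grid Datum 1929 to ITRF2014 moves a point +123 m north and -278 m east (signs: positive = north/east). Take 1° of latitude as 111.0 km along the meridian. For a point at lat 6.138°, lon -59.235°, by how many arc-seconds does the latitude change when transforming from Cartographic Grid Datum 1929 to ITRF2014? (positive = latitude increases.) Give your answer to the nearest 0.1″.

1° of latitude = 111.0 km, so Δφ = 123.0 / 111000 = 0.0011081° = 3.989″.

Δφ = 4.0″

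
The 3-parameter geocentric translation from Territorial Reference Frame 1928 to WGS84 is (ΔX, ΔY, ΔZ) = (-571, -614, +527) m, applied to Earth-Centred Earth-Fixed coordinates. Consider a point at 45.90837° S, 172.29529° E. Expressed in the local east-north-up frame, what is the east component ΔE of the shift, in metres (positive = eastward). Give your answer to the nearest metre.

ΔE = 685 m

The local east axis at (φ, λ) is (−sin λ, cos λ, 0), so ΔE = −sin(172.29529°)·(-571) + cos(172.29529°)·(-614) = 685.01 m.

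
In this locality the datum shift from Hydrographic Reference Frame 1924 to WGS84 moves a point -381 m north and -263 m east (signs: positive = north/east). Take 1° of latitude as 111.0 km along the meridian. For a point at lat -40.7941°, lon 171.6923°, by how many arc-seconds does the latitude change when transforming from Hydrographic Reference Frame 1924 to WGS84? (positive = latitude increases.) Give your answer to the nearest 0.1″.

Δφ = -12.4″

1° of latitude = 111.0 km, so Δφ = -381.0 / 111000 = -0.0034324° = -12.357″.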